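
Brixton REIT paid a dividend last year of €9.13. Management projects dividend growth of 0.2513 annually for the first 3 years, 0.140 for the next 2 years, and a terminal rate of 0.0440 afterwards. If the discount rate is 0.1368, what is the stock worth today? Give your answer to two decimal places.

€195.49

Three-stage DDM. Project D₁…D_5; terminal Gordon value at t=5 with g = 0.044; discount at r = 0.1368.
D_1 = 11.4244
D_2 = 14.2953
D_3 = 17.8877
D_4 = 20.3920
D_5 = 23.2469
TV_5 = 24.2698/(0.1368−0.044) = 261.5275
P₀ = Σ Dₜ/(1+r)ᵗ + TV_5/(1+r)^5 = 195.4939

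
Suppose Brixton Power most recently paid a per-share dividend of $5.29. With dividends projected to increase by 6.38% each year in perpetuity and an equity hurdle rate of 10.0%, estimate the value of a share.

$155.46

Gordon growth model: P₀ = D₁/(r − g). D₁ = 5.29 × (1 + 0.0638) = 5.6275.
P₀ = 5.6275 / (0.1 − 0.0638) = 5.6275 / 0.0362 = 155.4559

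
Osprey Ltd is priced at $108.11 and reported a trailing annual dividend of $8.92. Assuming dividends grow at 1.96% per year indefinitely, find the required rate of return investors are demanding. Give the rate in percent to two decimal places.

10.37%

Rearranging the constant-growth DDM: r = D₁/P₀ + g.
D₁ = 8.92 × (1 + 0.0196) = 9.0948.
r = 9.0948 / 108.11 + 0.0196 = 0.08413 + 0.0196 = 0.10373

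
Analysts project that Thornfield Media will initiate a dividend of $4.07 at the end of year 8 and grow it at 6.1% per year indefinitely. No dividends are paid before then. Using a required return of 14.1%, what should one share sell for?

$20.21

Deferred-dividend DDM. At t=7 the remaining stream is a growing perpetuity with first payment D_8 = 4.07.
V_7 = D_8/(r−g) = 4.07/(0.141−0.061) = 50.8750
P₀ = V_7/(1+r)^7 = 50.8750/(1+0.141)^7 = 20.2071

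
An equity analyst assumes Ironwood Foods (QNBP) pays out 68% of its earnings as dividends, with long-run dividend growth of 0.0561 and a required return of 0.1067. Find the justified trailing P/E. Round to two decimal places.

Justified trailing P/E = b(1+g)/(r−g) = 0.68×(1+0.0561)/(0.1067−0.0561) = 14.1926

14.19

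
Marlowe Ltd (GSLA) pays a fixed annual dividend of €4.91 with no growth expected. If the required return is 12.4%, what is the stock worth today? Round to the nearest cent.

Zero-growth DDM (perpetuity): P₀ = D/r = 4.91 / 0.124 = 39.5968

€39.60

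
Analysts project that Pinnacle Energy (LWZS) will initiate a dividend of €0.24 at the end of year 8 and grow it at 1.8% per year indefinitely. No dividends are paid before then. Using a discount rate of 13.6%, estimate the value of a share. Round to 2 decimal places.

Deferred-dividend DDM. At t=7 the remaining stream is a growing perpetuity with first payment D_8 = 0.24.
V_7 = D_8/(r−g) = 0.24/(0.136−0.018) = 2.0339
P₀ = V_7/(1+r)^7 = 2.0339/(1+0.136)^7 = 0.8331

€0.83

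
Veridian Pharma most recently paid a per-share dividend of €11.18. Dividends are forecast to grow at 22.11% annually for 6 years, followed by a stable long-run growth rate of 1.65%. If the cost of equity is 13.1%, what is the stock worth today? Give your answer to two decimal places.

€245.68

Two-stage DDM. Project D₁…D_6 at 0.2211, terminal growth 0.0165, discount at r = 0.131.
D_1 = 13.6519
D_2 = 16.6703
D_3 = 20.3561
D_4 = 24.8569
D_5 = 30.3527
D_6 = 37.0637
Terminal value at t=6: TV = D_7/(r−g) = 37.6753/(0.131−0.0165) = 329.0418
P₀ = 13.6519/(1+0.131)^1 + 16.6703/(1+0.131)^2 + 20.3561/(1+0.131)^3 + 24.8569/(1+0.131)^4 + 30.3527/(1+0.131)^5 + 37.0637/(1+0.131)^6 + 329.0418/(1+0.131)^6 = 245.6827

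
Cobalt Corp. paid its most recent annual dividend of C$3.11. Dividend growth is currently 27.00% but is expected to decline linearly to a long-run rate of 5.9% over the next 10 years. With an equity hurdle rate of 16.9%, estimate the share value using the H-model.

H-model: P₀ = D₀[(1+g_L) + H(g_S−g_L)]/(r−g_L), with H = 10/2 = 5.
P₀ = 3.11 × [(1+0.059) + 5×(0.27−0.059)] / (0.169−0.059)
   = 3.11 × 2.1140 / 0.11 = 59.7685

C$59.77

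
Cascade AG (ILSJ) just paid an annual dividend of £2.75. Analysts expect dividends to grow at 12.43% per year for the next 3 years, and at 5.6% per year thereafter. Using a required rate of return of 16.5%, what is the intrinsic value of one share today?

Two-stage DDM. Project D₁…D_3 at 0.1243, terminal growth 0.056, discount at r = 0.165.
D_1 = 3.0918
D_2 = 3.4761
D_3 = 3.9082
Terminal value at t=3: TV = D_4/(r−g) = 4.1271/(0.165−0.056) = 37.8632
P₀ = 3.0918/(1+0.165)^1 + 3.4761/(1+0.165)^2 + 3.9082/(1+0.165)^3 + 37.8632/(1+0.165)^3 = 31.6332

£31.63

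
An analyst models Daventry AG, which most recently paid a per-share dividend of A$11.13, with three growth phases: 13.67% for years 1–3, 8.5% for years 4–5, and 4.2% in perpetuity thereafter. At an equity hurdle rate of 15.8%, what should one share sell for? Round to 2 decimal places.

A$134.30

Three-stage DDM. Project D₁…D_5; terminal Gordon value at t=5 with g = 0.042; discount at r = 0.158.
D_1 = 12.6515
D_2 = 14.3809
D_3 = 16.3468
D_4 = 17.7363
D_5 = 19.2439
TV_5 = 20.0521/(0.158−0.042) = 172.8630
P₀ = Σ Dₜ/(1+r)ᵗ + TV_5/(1+r)^5 = 134.2972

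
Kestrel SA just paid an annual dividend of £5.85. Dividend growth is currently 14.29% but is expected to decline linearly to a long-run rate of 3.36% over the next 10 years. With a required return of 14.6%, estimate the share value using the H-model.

H-model: P₀ = D₀[(1+g_L) + H(g_S−g_L)]/(r−g_L), with H = 10/2 = 5.
P₀ = 5.85 × [(1+0.0336) + 5×(0.1429−0.0336)] / (0.146−0.0336)
   = 5.85 × 1.5801 / 0.1124 = 82.2383

£82.24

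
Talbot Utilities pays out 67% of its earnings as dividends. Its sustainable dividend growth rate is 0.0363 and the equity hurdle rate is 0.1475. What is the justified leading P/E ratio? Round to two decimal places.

Justified leading P/E = b/(r−g) = 0.67/(0.1475−0.0363) = 6.0252

6.03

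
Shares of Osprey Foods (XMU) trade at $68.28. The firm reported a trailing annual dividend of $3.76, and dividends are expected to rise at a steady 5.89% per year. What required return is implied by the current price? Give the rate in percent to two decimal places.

11.72%

Rearranging the constant-growth DDM: r = D₁/P₀ + g.
D₁ = 3.76 × (1 + 0.0589) = 3.9815.
r = 3.9815 / 68.28 + 0.0589 = 0.05831 + 0.0589 = 0.11721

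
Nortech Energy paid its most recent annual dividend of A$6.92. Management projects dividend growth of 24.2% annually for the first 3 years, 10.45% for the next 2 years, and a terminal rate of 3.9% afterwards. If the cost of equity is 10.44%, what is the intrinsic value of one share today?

A$202.45

Three-stage DDM. Project D₁…D_5; terminal Gordon value at t=5 with g = 0.039; discount at r = 0.1044.
D_1 = 8.5946
D_2 = 10.6745
D_3 = 13.2578
D_4 = 14.6432
D_5 = 16.1734
TV_5 = 16.8042/(0.1044−0.039) = 256.9450
P₀ = Σ Dₜ/(1+r)ᵗ + TV_5/(1+r)^5 = 202.4529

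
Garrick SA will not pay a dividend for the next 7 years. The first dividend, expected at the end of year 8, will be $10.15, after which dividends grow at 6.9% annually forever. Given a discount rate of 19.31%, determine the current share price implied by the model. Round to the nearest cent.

$23.77

Deferred-dividend DDM. At t=7 the remaining stream is a growing perpetuity with first payment D_8 = 10.15.
V_7 = D_8/(r−g) = 10.15/(0.1931−0.069) = 81.7889
P₀ = V_7/(1+r)^7 = 81.7889/(1+0.1931)^7 = 23.7660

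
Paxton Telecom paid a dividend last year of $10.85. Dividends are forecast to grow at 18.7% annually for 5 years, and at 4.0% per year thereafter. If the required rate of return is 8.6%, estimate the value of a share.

$454.06

Two-stage DDM. Project D₁…D_5 at 0.187, terminal growth 0.04, discount at r = 0.086.
D_1 = 12.8789
D_2 = 15.2873
D_3 = 18.1460
D_4 = 21.5394
D_5 = 25.5672
Terminal value at t=5: TV = D_6/(r−g) = 26.5899/(0.086−0.04) = 578.0413
P₀ = 12.8789/(1+0.086)^1 + 15.2873/(1+0.086)^2 + 18.1460/(1+0.086)^3 + 21.5394/(1+0.086)^4 + 25.5672/(1+0.086)^5 + 578.0413/(1+0.086)^5 = 454.0559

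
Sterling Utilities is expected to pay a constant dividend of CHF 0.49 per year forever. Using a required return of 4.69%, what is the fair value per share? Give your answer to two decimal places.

Zero-growth DDM (perpetuity): P₀ = D/r = 0.49 / 0.0469 = 10.4478

CHF 10.45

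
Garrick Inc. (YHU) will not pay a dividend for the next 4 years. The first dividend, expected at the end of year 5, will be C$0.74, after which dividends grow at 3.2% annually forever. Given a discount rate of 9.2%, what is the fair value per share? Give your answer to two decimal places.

C$8.67

Deferred-dividend DDM. At t=4 the remaining stream is a growing perpetuity with first payment D_5 = 0.74.
V_4 = D_5/(r−g) = 0.74/(0.092−0.032) = 12.3333
P₀ = V_4/(1+r)^4 = 12.3333/(1+0.092)^4 = 8.6734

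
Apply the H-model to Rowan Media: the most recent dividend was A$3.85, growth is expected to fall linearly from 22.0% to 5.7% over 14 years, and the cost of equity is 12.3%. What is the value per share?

H-model: P₀ = D₀[(1+g_L) + H(g_S−g_L)]/(r−g_L), with H = 14/2 = 7.
P₀ = 3.85 × [(1+0.057) + 7×(0.22−0.057)] / (0.123−0.057)
   = 3.85 × 2.1980 / 0.066 = 128.2167

A$128.22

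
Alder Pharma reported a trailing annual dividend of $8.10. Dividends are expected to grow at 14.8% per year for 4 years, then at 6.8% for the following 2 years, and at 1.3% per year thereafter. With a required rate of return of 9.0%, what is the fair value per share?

Three-stage DDM. Project D₁…D_6; terminal Gordon value at t=6 with g = 0.013; discount at r = 0.09.
D_1 = 9.2988
D_2 = 10.6750
D_3 = 12.2549
D_4 = 14.0687
D_5 = 15.0253
D_6 = 16.0470
TV_6 = 16.2557/(0.09−0.013) = 211.1124
P₀ = Σ Dₜ/(1+r)ᵗ + TV_6/(1+r)^6 = 182.1588

$182.16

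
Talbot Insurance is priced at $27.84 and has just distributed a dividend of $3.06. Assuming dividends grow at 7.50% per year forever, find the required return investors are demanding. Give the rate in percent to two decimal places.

19.32%

Rearranging the constant-growth DDM: r = D₁/P₀ + g.
D₁ = 3.06 × (1 + 0.075) = 3.2895.
r = 3.2895 / 27.84 + 0.075 = 0.11816 + 0.075 = 0.19316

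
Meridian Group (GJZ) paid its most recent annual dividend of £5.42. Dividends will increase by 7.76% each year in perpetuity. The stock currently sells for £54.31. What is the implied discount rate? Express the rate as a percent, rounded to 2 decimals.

18.51%

Rearranging the constant-growth DDM: r = D₁/P₀ + g.
D₁ = 5.42 × (1 + 0.0776) = 5.8406.
r = 5.8406 / 54.31 + 0.0776 = 0.10754 + 0.0776 = 0.18514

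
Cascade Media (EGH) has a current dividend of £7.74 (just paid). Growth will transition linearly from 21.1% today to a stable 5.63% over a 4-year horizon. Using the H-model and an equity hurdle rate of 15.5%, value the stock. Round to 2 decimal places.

H-model: P₀ = D₀[(1+g_L) + H(g_S−g_L)]/(r−g_L), with H = 4/2 = 2.
P₀ = 7.74 × [(1+0.0563) + 2×(0.211−0.0563)] / (0.155−0.0563)
   = 7.74 × 1.3657 / 0.0987 = 107.0974

£107.10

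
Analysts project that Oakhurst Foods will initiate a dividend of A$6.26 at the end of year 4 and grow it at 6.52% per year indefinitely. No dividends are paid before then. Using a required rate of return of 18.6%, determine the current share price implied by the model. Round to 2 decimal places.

Deferred-dividend DDM. At t=3 the remaining stream is a growing perpetuity with first payment D_4 = 6.26.
V_3 = D_4/(r−g) = 6.26/(0.186−0.0652) = 51.8212
P₀ = V_3/(1+r)^3 = 51.8212/(1+0.186)^3 = 31.0637

A$31.06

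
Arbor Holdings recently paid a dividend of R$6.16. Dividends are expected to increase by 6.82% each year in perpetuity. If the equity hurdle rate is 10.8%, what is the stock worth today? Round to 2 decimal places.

R$165.33

Gordon growth model: P₀ = D₁/(r − g). D₁ = 6.16 × (1 + 0.0682) = 6.5801.
P₀ = 6.5801 / (0.108 − 0.0682) = 6.5801 / 0.0398 = 165.3294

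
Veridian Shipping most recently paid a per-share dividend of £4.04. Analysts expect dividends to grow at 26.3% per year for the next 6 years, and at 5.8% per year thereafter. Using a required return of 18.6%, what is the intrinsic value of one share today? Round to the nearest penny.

Two-stage DDM. Project D₁…D_6 at 0.263, terminal growth 0.058, discount at r = 0.186.
D_1 = 5.1025
D_2 = 6.4445
D_3 = 8.1394
D_4 = 10.2800
D_5 = 12.9837
D_6 = 16.3984
Terminal value at t=6: TV = D_7/(r−g) = 17.3495/(0.186−0.058) = 135.5430
P₀ = 5.1025/(1+0.186)^1 + 6.4445/(1+0.186)^2 + 8.1394/(1+0.186)^3 + 10.2800/(1+0.186)^4 + 12.9837/(1+0.186)^5 + 16.3984/(1+0.186)^6 + 135.5430/(1+0.186)^6 = 79.0889

£79.09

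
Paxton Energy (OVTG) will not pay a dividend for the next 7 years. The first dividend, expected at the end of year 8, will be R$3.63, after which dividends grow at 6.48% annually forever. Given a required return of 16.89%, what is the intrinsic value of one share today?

R$11.70

Deferred-dividend DDM. At t=7 the remaining stream is a growing perpetuity with first payment D_8 = 3.63.
V_7 = D_8/(r−g) = 3.63/(0.1689−0.0648) = 34.8703
P₀ = V_7/(1+r)^7 = 34.8703/(1+0.1689)^7 = 11.6954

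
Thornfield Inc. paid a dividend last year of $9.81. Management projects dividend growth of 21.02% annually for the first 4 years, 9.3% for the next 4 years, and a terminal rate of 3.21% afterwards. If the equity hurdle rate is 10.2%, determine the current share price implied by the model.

$309.66

Three-stage DDM. Project D₁…D_8; terminal Gordon value at t=8 with g = 0.0321; discount at r = 0.102.
D_1 = 11.8721
D_2 = 14.3676
D_3 = 17.3876
D_4 = 21.0425
D_5 = 22.9995
D_6 = 25.1384
D_7 = 27.4763
D_8 = 30.0316
TV_8 = 30.9956/(0.102−0.0321) = 443.4277
P₀ = Σ Dₜ/(1+r)ᵗ + TV_8/(1+r)^8 = 309.6601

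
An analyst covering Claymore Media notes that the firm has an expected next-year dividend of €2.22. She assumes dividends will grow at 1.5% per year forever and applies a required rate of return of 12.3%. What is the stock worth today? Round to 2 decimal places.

€20.56

Gordon growth model: P₀ = D₁/(r − g), with D₁ = 2.22 given directly.
P₀ = 2.2200 / (0.123 − 0.015) = 2.2200 / 0.108 = 20.5556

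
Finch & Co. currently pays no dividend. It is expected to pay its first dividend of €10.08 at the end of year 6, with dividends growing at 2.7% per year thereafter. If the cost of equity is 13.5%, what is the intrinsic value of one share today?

Deferred-dividend DDM. At t=5 the remaining stream is a growing perpetuity with first payment D_6 = 10.08.
V_5 = D_6/(r−g) = 10.08/(0.135−0.027) = 93.3333
P₀ = V_5/(1+r)^5 = 93.3333/(1+0.135)^5 = 49.5516

€49.55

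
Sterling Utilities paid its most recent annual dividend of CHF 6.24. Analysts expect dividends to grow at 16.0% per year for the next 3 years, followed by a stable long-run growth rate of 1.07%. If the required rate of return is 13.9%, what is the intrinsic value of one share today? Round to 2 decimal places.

CHF 71.34

Two-stage DDM. Project D₁…D_3 at 0.16, terminal growth 0.0107, discount at r = 0.139.
D_1 = 7.2384
D_2 = 8.3965
D_3 = 9.7400
Terminal value at t=3: TV = D_4/(r−g) = 9.8442/(0.139−0.0107) = 76.7281
P₀ = 7.2384/(1+0.139)^1 + 8.3965/(1+0.139)^2 + 9.7400/(1+0.139)^3 + 76.7281/(1+0.139)^3 = 71.3446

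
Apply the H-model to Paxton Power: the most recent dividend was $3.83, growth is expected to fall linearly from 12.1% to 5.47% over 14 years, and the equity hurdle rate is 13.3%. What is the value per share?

$74.29

H-model: P₀ = D₀[(1+g_L) + H(g_S−g_L)]/(r−g_L), with H = 14/2 = 7.
P₀ = 3.83 × [(1+0.0547) + 7×(0.121−0.0547)] / (0.133−0.0547)
   = 3.83 × 1.5188 / 0.0783 = 74.2912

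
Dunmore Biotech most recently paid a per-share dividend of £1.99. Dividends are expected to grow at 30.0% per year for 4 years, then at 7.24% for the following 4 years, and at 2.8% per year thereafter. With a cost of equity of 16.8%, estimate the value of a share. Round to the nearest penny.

Three-stage DDM. Project D₁…D_8; terminal Gordon value at t=8 with g = 0.028; discount at r = 0.168.
D_1 = 2.5870
D_2 = 3.3631
D_3 = 4.3720
D_4 = 5.6836
D_5 = 6.0951
D_6 = 6.5364
D_7 = 7.0097
D_8 = 7.5172
TV_8 = 7.7276/(0.168−0.028) = 55.1974
P₀ = Σ Dₜ/(1+r)ᵗ + TV_8/(1+r)^8 = 36.3261

£36.33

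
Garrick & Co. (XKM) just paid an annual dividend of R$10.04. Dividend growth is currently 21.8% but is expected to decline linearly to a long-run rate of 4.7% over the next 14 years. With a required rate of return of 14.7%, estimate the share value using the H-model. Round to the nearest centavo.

R$225.30

H-model: P₀ = D₀[(1+g_L) + H(g_S−g_L)]/(r−g_L), with H = 14/2 = 7.
P₀ = 10.04 × [(1+0.047) + 7×(0.218−0.047)] / (0.147−0.047)
   = 10.04 × 2.2440 / 0.1 = 225.2976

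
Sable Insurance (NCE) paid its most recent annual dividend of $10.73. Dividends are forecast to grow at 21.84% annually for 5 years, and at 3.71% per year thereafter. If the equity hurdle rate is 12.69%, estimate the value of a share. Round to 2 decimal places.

$251.31

Two-stage DDM. Project D₁…D_5 at 0.2184, terminal growth 0.0371, discount at r = 0.1269.
D_1 = 13.0734
D_2 = 15.9287
D_3 = 19.4075
D_4 = 23.6461
D_5 = 28.8104
Terminal value at t=5: TV = D_6/(r−g) = 29.8793/(0.1269−0.0371) = 332.7312
P₀ = 13.0734/(1+0.1269)^1 + 15.9287/(1+0.1269)^2 + 19.4075/(1+0.1269)^3 + 23.6461/(1+0.1269)^4 + 28.8104/(1+0.1269)^5 + 332.7312/(1+0.1269)^5 = 251.3132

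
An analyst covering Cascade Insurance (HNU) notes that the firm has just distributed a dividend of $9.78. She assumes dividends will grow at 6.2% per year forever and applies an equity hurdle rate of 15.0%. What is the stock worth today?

$118.03

Gordon growth model: P₀ = D₁/(r − g). D₁ = 9.78 × (1 + 0.062) = 10.3864.
P₀ = 10.3864 / (0.15 − 0.062) = 10.3864 / 0.088 = 118.0268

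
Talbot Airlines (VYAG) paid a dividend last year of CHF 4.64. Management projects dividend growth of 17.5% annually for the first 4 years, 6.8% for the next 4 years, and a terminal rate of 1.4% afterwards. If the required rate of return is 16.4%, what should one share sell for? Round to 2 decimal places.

CHF 57.70

Three-stage DDM. Project D₁…D_8; terminal Gordon value at t=8 with g = 0.014; discount at r = 0.164.
D_1 = 5.4520
D_2 = 6.4061
D_3 = 7.5272
D_4 = 8.8444
D_5 = 9.4458
D_6 = 10.0882
D_7 = 10.7742
D_8 = 11.5068
TV_8 = 11.6679/(0.164−0.014) = 77.7859
P₀ = Σ Dₜ/(1+r)ᵗ + TV_8/(1+r)^8 = 57.6973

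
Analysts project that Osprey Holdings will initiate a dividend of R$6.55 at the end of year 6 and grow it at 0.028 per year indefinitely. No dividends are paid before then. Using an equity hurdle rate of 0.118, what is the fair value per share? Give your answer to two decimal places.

R$41.67

Deferred-dividend DDM. At t=5 the remaining stream is a growing perpetuity with first payment D_6 = 6.55.
V_5 = D_6/(r−g) = 6.55/(0.118−0.028) = 72.7778
P₀ = V_5/(1+r)^5 = 72.7778/(1+0.118)^5 = 41.6668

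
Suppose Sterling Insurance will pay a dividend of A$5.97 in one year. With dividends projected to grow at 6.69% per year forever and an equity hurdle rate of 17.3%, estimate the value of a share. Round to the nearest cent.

A$56.27

Gordon growth model: P₀ = D₁/(r − g), with D₁ = 5.97 given directly.
P₀ = 5.9700 / (0.173 − 0.0669) = 5.9700 / 0.1061 = 56.2677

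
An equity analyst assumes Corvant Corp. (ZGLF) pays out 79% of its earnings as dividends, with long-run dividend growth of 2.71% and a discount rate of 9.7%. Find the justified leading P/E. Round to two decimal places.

Justified leading P/E = b/(r−g) = 0.79/(0.097−0.0271) = 11.3019

11.30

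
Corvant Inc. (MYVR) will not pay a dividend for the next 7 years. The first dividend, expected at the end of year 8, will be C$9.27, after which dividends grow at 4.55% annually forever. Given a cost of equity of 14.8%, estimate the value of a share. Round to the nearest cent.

Deferred-dividend DDM. At t=7 the remaining stream is a growing perpetuity with first payment D_8 = 9.27.
V_7 = D_8/(r−g) = 9.27/(0.148−0.0455) = 90.4390
P₀ = V_7/(1+r)^7 = 90.4390/(1+0.148)^7 = 34.4162

C$34.42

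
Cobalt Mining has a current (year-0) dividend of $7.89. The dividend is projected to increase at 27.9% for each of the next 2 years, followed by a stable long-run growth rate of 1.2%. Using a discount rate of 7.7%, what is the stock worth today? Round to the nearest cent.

Two-stage DDM. Project D₁…D_2 at 0.279, terminal growth 0.012, discount at r = 0.077.
D_1 = 10.0913
D_2 = 12.9068
Terminal value at t=2: TV = D_3/(r−g) = 13.0617/(0.077−0.012) = 200.9487
P₀ = 10.0913/(1+0.077)^1 + 12.9068/(1+0.077)^2 + 200.9487/(1+0.077)^2 = 193.7393

$193.74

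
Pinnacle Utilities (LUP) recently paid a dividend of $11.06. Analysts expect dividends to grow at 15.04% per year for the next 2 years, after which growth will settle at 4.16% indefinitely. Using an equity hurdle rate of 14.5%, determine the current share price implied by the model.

$134.74

Two-stage DDM. Project D₁…D_2 at 0.1504, terminal growth 0.0416, discount at r = 0.145.
D_1 = 12.7234
D_2 = 14.6370
Terminal value at t=2: TV = D_3/(r−g) = 15.2459/(0.145−0.0416) = 147.4461
P₀ = 12.7234/(1+0.145)^1 + 14.6370/(1+0.145)^2 + 147.4461/(1+0.145)^2 = 134.7430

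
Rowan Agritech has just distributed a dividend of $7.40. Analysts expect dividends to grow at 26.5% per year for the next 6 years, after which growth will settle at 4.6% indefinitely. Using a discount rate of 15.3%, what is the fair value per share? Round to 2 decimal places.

Two-stage DDM. Project D₁…D_6 at 0.265, terminal growth 0.046, discount at r = 0.153.
D_1 = 9.3610
D_2 = 11.8417
D_3 = 14.9797
D_4 = 18.9493
D_5 = 23.9709
D_6 = 30.3232
Terminal value at t=6: TV = D_7/(r−g) = 31.7181/(0.153−0.046) = 296.4304
P₀ = 9.3610/(1+0.153)^1 + 11.8417/(1+0.153)^2 + 14.9797/(1+0.153)^3 + 18.9493/(1+0.153)^4 + 23.9709/(1+0.153)^5 + 30.3232/(1+0.153)^6 + 296.4304/(1+0.153)^6 = 188.3581

$188.36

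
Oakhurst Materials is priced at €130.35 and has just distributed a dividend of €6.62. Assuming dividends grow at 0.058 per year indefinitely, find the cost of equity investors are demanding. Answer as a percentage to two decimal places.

Rearranging the constant-growth DDM: r = D₁/P₀ + g.
D₁ = 6.62 × (1 + 0.058) = 7.0040.
r = 7.0040 / 130.35 + 0.058 = 0.05373 + 0.058 = 0.11173

11.17%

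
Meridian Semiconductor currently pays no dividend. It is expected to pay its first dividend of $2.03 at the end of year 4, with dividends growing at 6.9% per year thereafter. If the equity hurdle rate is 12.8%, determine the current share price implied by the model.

Deferred-dividend DDM. At t=3 the remaining stream is a growing perpetuity with first payment D_4 = 2.03.
V_3 = D_4/(r−g) = 2.03/(0.128−0.069) = 34.4068
P₀ = V_3/(1+r)^3 = 34.4068/(1+0.128)^3 = 23.9727

$23.97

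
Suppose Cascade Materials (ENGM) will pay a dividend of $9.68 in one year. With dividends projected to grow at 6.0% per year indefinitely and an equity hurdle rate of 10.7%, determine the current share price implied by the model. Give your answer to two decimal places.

Gordon growth model: P₀ = D₁/(r − g), with D₁ = 9.68 given directly.
P₀ = 9.6800 / (0.107 − 0.06) = 9.6800 / 0.047 = 205.9574

$205.96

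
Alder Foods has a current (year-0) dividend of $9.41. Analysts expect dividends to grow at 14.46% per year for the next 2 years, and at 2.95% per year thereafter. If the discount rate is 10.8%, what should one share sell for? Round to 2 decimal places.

Two-stage DDM. Project D₁…D_2 at 0.1446, terminal growth 0.0295, discount at r = 0.108.
D_1 = 10.7707
D_2 = 12.3281
Terminal value at t=2: TV = D_3/(r−g) = 12.6918/(0.108−0.0295) = 161.6791
P₀ = 10.7707/(1+0.108)^1 + 12.3281/(1+0.108)^2 + 161.6791/(1+0.108)^2 = 151.4593

$151.46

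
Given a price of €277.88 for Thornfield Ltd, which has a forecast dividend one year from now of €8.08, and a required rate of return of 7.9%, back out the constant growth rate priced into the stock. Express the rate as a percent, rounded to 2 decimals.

From P₀ = D₁/(r − g), the implied growth is g = r − D₁/P₀.
g = 0.079 − 8.08/277.88 = 0.079 − 0.02908 = 0.04992

4.99%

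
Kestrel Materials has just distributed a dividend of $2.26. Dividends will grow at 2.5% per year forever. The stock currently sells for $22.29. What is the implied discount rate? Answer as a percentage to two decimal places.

12.89%

Rearranging the constant-growth DDM: r = D₁/P₀ + g.
D₁ = 2.26 × (1 + 0.025) = 2.3165.
r = 2.3165 / 22.29 + 0.025 = 0.10393 + 0.025 = 0.12893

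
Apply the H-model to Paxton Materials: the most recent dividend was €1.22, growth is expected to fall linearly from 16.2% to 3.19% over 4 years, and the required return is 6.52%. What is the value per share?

€47.34

H-model: P₀ = D₀[(1+g_L) + H(g_S−g_L)]/(r−g_L), with H = 4/2 = 2.
P₀ = 1.22 × [(1+0.0319) + 2×(0.162−0.0319)] / (0.0652−0.0319)
   = 1.22 × 1.2921 / 0.0333 = 47.3382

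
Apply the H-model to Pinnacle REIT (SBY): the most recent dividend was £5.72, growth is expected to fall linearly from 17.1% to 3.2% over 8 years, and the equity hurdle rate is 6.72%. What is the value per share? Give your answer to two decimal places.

£258.05

H-model: P₀ = D₀[(1+g_L) + H(g_S−g_L)]/(r−g_L), with H = 8/2 = 4.
P₀ = 5.72 × [(1+0.032) + 4×(0.171−0.032)] / (0.0672−0.032)
   = 5.72 × 1.5880 / 0.0352 = 258.0500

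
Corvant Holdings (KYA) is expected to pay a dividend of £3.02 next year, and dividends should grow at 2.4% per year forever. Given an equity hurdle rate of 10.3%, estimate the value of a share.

Gordon growth model: P₀ = D₁/(r − g), with D₁ = 3.02 given directly.
P₀ = 3.0200 / (0.103 − 0.024) = 3.0200 / 0.079 = 38.2278

£38.23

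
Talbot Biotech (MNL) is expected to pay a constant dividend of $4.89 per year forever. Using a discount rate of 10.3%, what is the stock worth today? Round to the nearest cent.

Zero-growth DDM (perpetuity): P₀ = D/r = 4.89 / 0.103 = 47.4757

$47.48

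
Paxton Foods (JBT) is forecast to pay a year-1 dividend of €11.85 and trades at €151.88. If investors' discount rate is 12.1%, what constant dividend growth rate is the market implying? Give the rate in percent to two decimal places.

4.30%

From P₀ = D₁/(r − g), the implied growth is g = r − D₁/P₀.
g = 0.121 − 11.85/151.88 = 0.121 − 0.07802 = 0.04298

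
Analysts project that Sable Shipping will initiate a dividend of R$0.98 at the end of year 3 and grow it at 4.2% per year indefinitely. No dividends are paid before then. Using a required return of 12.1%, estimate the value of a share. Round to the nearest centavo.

Deferred-dividend DDM. At t=2 the remaining stream is a growing perpetuity with first payment D_3 = 0.98.
V_2 = D_3/(r−g) = 0.98/(0.121−0.042) = 12.4051
P₀ = V_2/(1+r)^2 = 12.4051/(1+0.121)^2 = 9.8716

R$9.87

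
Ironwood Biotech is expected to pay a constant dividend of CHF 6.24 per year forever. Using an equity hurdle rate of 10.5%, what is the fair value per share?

CHF 59.43

Zero-growth DDM (perpetuity): P₀ = D/r = 6.24 / 0.105 = 59.4286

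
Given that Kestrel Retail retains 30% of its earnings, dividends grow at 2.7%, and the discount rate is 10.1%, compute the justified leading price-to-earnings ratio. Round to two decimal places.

9.46

Payout ratio b = 1 − 0.30 = 0.70.
Justified leading P/E = b/(r−g) = 0.70/(0.101−0.027) = 9.4595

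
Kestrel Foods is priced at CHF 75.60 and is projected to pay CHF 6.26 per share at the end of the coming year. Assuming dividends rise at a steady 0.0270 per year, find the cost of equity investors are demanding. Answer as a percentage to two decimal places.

Rearranging the constant-growth DDM: r = D₁/P₀ + g.
r = 6.2600 / 75.60 + 0.027 = 0.08280 + 0.027 = 0.10980

10.98%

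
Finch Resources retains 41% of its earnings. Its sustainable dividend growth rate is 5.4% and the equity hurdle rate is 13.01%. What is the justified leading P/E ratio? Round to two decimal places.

7.75

Payout ratio b = 1 − 0.41 = 0.59.
Justified leading P/E = b/(r−g) = 0.59/(0.1301−0.054) = 7.7530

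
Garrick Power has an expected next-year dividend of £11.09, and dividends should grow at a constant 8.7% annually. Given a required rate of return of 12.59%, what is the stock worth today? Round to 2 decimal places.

£285.09

Gordon growth model: P₀ = D₁/(r − g), with D₁ = 11.09 given directly.
P₀ = 11.0900 / (0.1259 − 0.087) = 11.0900 / 0.0389 = 285.0900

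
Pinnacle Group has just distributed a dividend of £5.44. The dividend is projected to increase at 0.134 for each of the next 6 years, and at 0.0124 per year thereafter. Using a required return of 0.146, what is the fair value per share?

£70.16

Two-stage DDM. Project D₁…D_6 at 0.134, terminal growth 0.0124, discount at r = 0.146.
D_1 = 6.1690
D_2 = 6.9956
D_3 = 7.9330
D_4 = 8.9960
D_5 = 10.2015
D_6 = 11.5685
Terminal value at t=6: TV = D_7/(r−g) = 11.7120/(0.146−0.0124) = 87.6643
P₀ = 6.1690/(1+0.146)^1 + 6.9956/(1+0.146)^2 + 7.9330/(1+0.146)^3 + 8.9960/(1+0.146)^4 + 10.2015/(1+0.146)^5 + 11.5685/(1+0.146)^6 + 87.6643/(1+0.146)^6 = 70.1648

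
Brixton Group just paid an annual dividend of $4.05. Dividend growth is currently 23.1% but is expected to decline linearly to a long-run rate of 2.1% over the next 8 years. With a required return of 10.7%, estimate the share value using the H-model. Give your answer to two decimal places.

H-model: P₀ = D₀[(1+g_L) + H(g_S−g_L)]/(r−g_L), with H = 8/2 = 4.
P₀ = 4.05 × [(1+0.021) + 4×(0.231−0.021)] / (0.107−0.021)
   = 4.05 × 1.8610 / 0.086 = 87.6401

$87.64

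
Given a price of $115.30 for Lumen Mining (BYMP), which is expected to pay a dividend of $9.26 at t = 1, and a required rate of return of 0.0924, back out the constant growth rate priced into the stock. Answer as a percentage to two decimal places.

1.21%

From P₀ = D₁/(r − g), the implied growth is g = r − D₁/P₀.
g = 0.0924 − 9.26/115.30 = 0.0924 − 0.08031 = 0.01209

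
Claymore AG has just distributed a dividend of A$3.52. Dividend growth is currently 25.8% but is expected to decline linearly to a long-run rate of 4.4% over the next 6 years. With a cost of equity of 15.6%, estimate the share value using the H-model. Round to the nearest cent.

A$52.99

H-model: P₀ = D₀[(1+g_L) + H(g_S−g_L)]/(r−g_L), with H = 6/2 = 3.
P₀ = 3.52 × [(1+0.044) + 3×(0.258−0.044)] / (0.156−0.044)
   = 3.52 × 1.6860 / 0.112 = 52.9886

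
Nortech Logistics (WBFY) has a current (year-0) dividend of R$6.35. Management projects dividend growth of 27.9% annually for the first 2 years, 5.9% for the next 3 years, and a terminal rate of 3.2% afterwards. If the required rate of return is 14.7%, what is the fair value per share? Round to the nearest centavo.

Three-stage DDM. Project D₁…D_5; terminal Gordon value at t=5 with g = 0.032; discount at r = 0.147.
D_1 = 8.1216
D_2 = 10.3876
D_3 = 11.0005
D_4 = 11.6495
D_5 = 12.3368
TV_5 = 12.7316/(0.147−0.032) = 110.7094
P₀ = Σ Dₜ/(1+r)ᵗ + TV_5/(1+r)^5 = 90.9768

R$90.98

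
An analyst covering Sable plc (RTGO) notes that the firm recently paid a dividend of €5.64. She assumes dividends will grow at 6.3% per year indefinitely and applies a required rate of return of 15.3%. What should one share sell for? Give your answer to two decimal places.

Gordon growth model: P₀ = D₁/(r − g). D₁ = 5.64 × (1 + 0.063) = 5.9953.
P₀ = 5.9953 / (0.153 − 0.063) = 5.9953 / 0.09 = 66.6147

€66.61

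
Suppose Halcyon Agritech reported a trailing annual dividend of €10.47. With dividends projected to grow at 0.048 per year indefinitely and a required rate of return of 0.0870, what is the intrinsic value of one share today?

Gordon growth model: P₀ = D₁/(r − g). D₁ = 10.47 × (1 + 0.048) = 10.9726.
P₀ = 10.9726 / (0.087 − 0.048) = 10.9726 / 0.039 = 281.3477

€281.35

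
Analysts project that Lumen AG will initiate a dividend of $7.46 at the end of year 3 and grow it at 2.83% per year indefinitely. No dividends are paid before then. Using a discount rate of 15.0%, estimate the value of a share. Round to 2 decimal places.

Deferred-dividend DDM. At t=2 the remaining stream is a growing perpetuity with first payment D_3 = 7.46.
V_2 = D_3/(r−g) = 7.46/(0.15−0.0283) = 61.2983
P₀ = V_2/(1+r)^2 = 61.2983/(1+0.15)^2 = 46.3503

$46.35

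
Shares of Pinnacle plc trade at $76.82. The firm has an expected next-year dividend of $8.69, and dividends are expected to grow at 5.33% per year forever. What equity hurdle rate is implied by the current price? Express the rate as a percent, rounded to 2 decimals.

16.64%

Rearranging the constant-growth DDM: r = D₁/P₀ + g.
r = 8.6900 / 76.82 + 0.0533 = 0.11312 + 0.0533 = 0.16642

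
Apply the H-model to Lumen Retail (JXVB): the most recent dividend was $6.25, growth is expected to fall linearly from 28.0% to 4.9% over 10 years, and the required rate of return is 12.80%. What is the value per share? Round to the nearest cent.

H-model: P₀ = D₀[(1+g_L) + H(g_S−g_L)]/(r−g_L), with H = 10/2 = 5.
P₀ = 6.25 × [(1+0.049) + 5×(0.28−0.049)] / (0.128−0.049)
   = 6.25 × 2.2040 / 0.079 = 174.3671

$174.37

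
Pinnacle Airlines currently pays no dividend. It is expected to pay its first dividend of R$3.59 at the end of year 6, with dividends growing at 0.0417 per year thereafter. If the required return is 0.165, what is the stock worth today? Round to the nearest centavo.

R$13.57

Deferred-dividend DDM. At t=5 the remaining stream is a growing perpetuity with first payment D_6 = 3.59.
V_5 = D_6/(r−g) = 3.59/(0.165−0.0417) = 29.1160
P₀ = V_5/(1+r)^5 = 29.1160/(1+0.165)^5 = 13.5676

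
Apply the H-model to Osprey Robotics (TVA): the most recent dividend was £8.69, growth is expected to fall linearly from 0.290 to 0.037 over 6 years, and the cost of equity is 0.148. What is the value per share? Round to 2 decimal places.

H-model: P₀ = D₀[(1+g_L) + H(g_S−g_L)]/(r−g_L), with H = 6/2 = 3.
P₀ = 8.69 × [(1+0.037) + 3×(0.29−0.037)] / (0.148−0.037)
   = 8.69 × 1.7960 / 0.111 = 140.6058

£140.61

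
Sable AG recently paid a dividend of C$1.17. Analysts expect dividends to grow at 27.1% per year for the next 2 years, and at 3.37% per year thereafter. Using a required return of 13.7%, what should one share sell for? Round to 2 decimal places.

Two-stage DDM. Project D₁…D_2 at 0.271, terminal growth 0.0337, discount at r = 0.137.
D_1 = 1.4871
D_2 = 1.8901
Terminal value at t=2: TV = D_3/(r−g) = 1.9538/(0.137−0.0337) = 18.9135
P₀ = 1.4871/(1+0.137)^1 + 1.8901/(1+0.137)^2 + 18.9135/(1+0.137)^2 = 17.4001

C$17.40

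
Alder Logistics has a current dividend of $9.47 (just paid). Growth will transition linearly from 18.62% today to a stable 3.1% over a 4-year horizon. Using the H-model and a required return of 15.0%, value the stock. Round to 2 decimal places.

$106.75

H-model: P₀ = D₀[(1+g_L) + H(g_S−g_L)]/(r−g_L), with H = 4/2 = 2.
P₀ = 9.47 × [(1+0.031) + 2×(0.1862−0.031)] / (0.15−0.031)
   = 9.47 × 1.3414 / 0.119 = 106.7484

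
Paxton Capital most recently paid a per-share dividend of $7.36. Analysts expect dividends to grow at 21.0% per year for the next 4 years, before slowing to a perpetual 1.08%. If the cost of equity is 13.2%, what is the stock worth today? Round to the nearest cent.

$115.00

Two-stage DDM. Project D₁…D_4 at 0.21, terminal growth 0.0108, discount at r = 0.132.
D_1 = 8.9056
D_2 = 10.7758
D_3 = 13.0387
D_4 = 15.7768
Terminal value at t=4: TV = D_5/(r−g) = 15.9472/(0.132−0.0108) = 131.5776
P₀ = 8.9056/(1+0.132)^1 + 10.7758/(1+0.132)^2 + 13.0387/(1+0.132)^3 + 15.7768/(1+0.132)^4 + 131.5776/(1+0.132)^4 = 115.0032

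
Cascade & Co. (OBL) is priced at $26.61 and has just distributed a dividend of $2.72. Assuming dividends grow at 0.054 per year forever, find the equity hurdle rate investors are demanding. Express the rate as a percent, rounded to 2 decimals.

Rearranging the constant-growth DDM: r = D₁/P₀ + g.
D₁ = 2.72 × (1 + 0.054) = 2.8669.
r = 2.8669 / 26.61 + 0.054 = 0.10774 + 0.054 = 0.16174

16.17%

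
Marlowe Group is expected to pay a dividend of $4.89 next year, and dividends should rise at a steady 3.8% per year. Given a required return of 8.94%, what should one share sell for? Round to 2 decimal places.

Gordon growth model: P₀ = D₁/(r − g), with D₁ = 4.89 given directly.
P₀ = 4.8900 / (0.0894 − 0.038) = 4.8900 / 0.0514 = 95.1362

$95.14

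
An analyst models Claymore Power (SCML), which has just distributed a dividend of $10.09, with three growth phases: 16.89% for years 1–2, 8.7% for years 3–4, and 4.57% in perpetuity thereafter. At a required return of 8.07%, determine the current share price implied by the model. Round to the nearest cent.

$403.33

Three-stage DDM. Project D₁…D_4; terminal Gordon value at t=4 with g = 0.0457; discount at r = 0.0807.
D_1 = 11.7942
D_2 = 13.7862
D_3 = 14.9856
D_4 = 16.2894
TV_4 = 17.0338/(0.0807−0.0457) = 486.6806
P₀ = Σ Dₜ/(1+r)ᵗ + TV_4/(1+r)^4 = 403.3317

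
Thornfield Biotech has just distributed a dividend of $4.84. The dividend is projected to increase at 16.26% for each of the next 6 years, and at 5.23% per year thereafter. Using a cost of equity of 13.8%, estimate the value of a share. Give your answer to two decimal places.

Two-stage DDM. Project D₁…D_6 at 0.1626, terminal growth 0.0523, discount at r = 0.138.
D_1 = 5.6270
D_2 = 6.5419
D_3 = 7.6056
D_4 = 8.8423
D_5 = 10.2801
D_6 = 11.9516
Terminal value at t=6: TV = D_7/(r−g) = 12.5767/(0.138−0.0523) = 146.7527
P₀ = 5.6270/(1+0.138)^1 + 6.5419/(1+0.138)^2 + 7.6056/(1+0.138)^3 + 8.8423/(1+0.138)^4 + 10.2801/(1+0.138)^5 + 11.9516/(1+0.138)^6 + 146.7527/(1+0.138)^6 = 98.8847

$98.88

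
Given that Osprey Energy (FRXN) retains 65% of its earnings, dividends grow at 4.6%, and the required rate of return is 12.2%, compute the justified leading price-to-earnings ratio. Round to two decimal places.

4.61

Payout ratio b = 1 − 0.65 = 0.35.
Justified leading P/E = b/(r−g) = 0.35/(0.122−0.046) = 4.6053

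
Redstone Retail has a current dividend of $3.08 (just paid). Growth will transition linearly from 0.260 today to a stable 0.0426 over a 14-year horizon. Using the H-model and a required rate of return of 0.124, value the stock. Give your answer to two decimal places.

H-model: P₀ = D₀[(1+g_L) + H(g_S−g_L)]/(r−g_L), with H = 14/2 = 7.
P₀ = 3.08 × [(1+0.0426) + 7×(0.26−0.0426)] / (0.124−0.0426)
   = 3.08 × 2.5644 / 0.0814 = 97.0314

$97.03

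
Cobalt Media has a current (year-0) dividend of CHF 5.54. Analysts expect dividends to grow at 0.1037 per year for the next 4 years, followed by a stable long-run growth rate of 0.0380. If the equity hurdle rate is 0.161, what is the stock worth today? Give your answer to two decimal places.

CHF 57.74

Two-stage DDM. Project D₁…D_4 at 0.1037, terminal growth 0.038, discount at r = 0.161.
D_1 = 6.1145
D_2 = 6.7486
D_3 = 7.4484
D_4 = 8.2208
Terminal value at t=4: TV = D_5/(r−g) = 8.5332/(0.161−0.038) = 69.3755
P₀ = 6.1145/(1+0.161)^1 + 6.7486/(1+0.161)^2 + 7.4484/(1+0.161)^3 + 8.2208/(1+0.161)^4 + 69.3755/(1+0.161)^4 = 57.7411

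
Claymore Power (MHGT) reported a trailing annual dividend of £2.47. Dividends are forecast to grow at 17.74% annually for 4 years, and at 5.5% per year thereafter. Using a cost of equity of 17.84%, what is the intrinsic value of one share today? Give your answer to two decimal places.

Two-stage DDM. Project D₁…D_4 at 0.1774, terminal growth 0.055, discount at r = 0.1784.
D_1 = 2.9082
D_2 = 3.4241
D_3 = 4.0315
D_4 = 4.7467
Terminal value at t=4: TV = D_5/(r−g) = 5.0078/(0.1784−0.055) = 40.5817
P₀ = 2.9082/(1+0.1784)^1 + 3.4241/(1+0.1784)^2 + 4.0315/(1+0.1784)^3 + 4.7467/(1+0.1784)^4 + 40.5817/(1+0.1784)^4 = 30.9046

£30.90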